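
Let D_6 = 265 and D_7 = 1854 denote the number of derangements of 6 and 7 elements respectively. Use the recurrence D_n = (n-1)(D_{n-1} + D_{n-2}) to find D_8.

14833

D_8 = (8-1)·(D_7 + D_6) = 7·(1854 + 265) = 7·2119 = 14833.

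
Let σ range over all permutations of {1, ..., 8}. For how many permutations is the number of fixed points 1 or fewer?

29665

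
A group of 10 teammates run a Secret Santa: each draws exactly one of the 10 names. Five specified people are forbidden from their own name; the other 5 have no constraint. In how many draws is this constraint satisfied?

2170680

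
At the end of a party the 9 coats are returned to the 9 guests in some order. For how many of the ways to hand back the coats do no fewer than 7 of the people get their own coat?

# with exactly i fixed is C(9,i)·!(9-i); sum over i=7..9:
  i=7: C(9,7)·!2 = 36·1 = 36
  i=8: C(9,8)·!1 = 9·0 = 0
  i=9: C(9,9)·!0 = 1·1 = 1
Total = 37.

37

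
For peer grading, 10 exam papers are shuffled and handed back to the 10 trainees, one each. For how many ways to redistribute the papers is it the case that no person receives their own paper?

1334961

Recurrence: !10 = 9·(!9 + !8).
!10 = 9·(133496 + 14833) = 9·148329 = 1334961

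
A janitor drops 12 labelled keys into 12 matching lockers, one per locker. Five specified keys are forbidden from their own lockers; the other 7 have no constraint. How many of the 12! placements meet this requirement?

Inclusion-exclusion on the 5 forbidden self-matches:
Σ_{j=0}^{5} (-1)^j C(5,j)(12-j)!
= C(5,0)·12! - C(5,1)·11! + C(5,2)·10! - C(5,3)·9! + C(5,4)·8! - C(5,5)·7!
= 479001600 - 199584000 + 36288000 - 3628800 + 201600 - 5040
= 312273360

312273360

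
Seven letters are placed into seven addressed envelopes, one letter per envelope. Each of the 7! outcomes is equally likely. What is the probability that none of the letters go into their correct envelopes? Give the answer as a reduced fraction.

103/280

Favorable outcomes: !7 = 1854.
Total outcomes: 7! = 5040.
Probability = 1854/5040 = 103/280.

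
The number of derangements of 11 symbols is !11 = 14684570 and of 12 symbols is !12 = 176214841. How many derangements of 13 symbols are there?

2290792932

!13 = (13-1)·(!12 + !11) = 12·(176214841 + 14684570) = 12·190899411 = 2290792932.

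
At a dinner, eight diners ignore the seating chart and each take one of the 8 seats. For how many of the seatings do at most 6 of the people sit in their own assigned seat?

40319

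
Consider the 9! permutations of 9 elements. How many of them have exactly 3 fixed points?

Pick the 3 fixed positions: C(9,3) = 84 ways.
The other 6 form a derangement: !6 = 265.
Total: 84 × 265 = 22260.

22260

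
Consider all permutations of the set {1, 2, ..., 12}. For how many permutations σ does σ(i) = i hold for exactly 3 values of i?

Pick the 3 fixed positions: C(12,3) = 220 ways.
The remaining 9 must be deranged: !9 = 133496.
Total: 220 × 133496 = 29369120.

29369120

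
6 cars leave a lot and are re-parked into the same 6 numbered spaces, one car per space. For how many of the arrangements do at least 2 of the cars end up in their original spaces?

# with exactly i fixed is C(6,i)·!(6-i); sum over i=2..6:
  i=2: C(6,2)·!4 = 15·9 = 135
  i=3: C(6,3)·!3 = 20·2 = 40
  i=4: C(6,4)·!2 = 15·1 = 15
  i=5: C(6,5)·!1 = 6·0 = 0
  i=6: C(6,6)·!0 = 1·1 = 1
Total = 191.

191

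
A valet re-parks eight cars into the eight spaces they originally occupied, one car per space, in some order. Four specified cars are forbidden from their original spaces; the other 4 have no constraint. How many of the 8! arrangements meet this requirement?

Let A_j be the event that the j-th constrained one is fixed. By inclusion-exclusion over the 4 events:
Σ_{j=0}^{4} (-1)^j C(4,j)(8-j)!
= C(4,0)·8! - C(4,1)·7! + C(4,2)·6! - C(4,3)·5! + C(4,4)·4!
= 40320 - 20160 + 4320 - 480 + 24
= 24024

24024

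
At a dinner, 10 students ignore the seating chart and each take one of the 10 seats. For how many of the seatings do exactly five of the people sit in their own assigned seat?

Choose which 5 of the 10 are fixed: C(10,5) = 252.
The other 5 form a derangement: !5 = 44.
Total: 252 × 44 = 11088.

11088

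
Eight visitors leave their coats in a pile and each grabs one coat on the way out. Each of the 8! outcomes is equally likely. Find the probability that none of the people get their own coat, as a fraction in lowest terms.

Favorable outcomes: !8 = 14833.
Total outcomes: 8! = 40320.
Probability = 14833/40320 = 2119/5760.

2119/5760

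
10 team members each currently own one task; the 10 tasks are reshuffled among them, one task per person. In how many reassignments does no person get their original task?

By inclusion-exclusion, !10 = Σ (-1)^k · 10!/k! for k=0..10
= 10! - 10!/1! + 10!/2! - 10!/3! + 10!/4! - 10!/5! + 10!/6! - 10!/7! + 10!/8! - 10!/9! + 10!/10!
= 3628800 - 3628800 + 1814400 - 604800 + 151200 - 30240 + 5040 - 720 + 90 - 10 + 1
= 1334961

1334961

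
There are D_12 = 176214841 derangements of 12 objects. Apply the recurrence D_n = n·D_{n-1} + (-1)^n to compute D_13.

D_13 = 13·176214841 - 1 = 2290792932.

2290792932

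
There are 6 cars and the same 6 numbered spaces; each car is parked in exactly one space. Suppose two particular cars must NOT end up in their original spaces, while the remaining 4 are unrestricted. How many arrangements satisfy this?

Inclusion-exclusion on the 2 forbidden self-matches:
Σ_{j=0}^{2} (-1)^j C(2,j)(6-j)!
= C(2,0)·6! - C(2,1)·5! + C(2,2)·4!
= 720 - 240 + 24
= 504

504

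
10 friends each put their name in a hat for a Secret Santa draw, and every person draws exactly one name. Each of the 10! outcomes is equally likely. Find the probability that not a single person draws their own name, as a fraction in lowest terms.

16481/44800

Favorable outcomes: !10 = 1334961.
Total outcomes: 10! = 3628800.
Probability = 1334961/3628800 = 16481/44800.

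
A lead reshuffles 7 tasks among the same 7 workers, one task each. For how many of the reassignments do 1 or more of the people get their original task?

# with exactly i fixed is C(7,i)·!(7-i); sum over i=1..7:
  i=1: C(7,1)·!6 = 7·265 = 1855
  i=2: C(7,2)·!5 = 21·44 = 924
  i=3: C(7,3)·!4 = 35·9 = 315
  i=4: C(7,4)·!3 = 35·2 = 70
  i=5: C(7,5)·!2 = 21·1 = 21
  i=6: C(7,6)·!1 = 7·0 = 0
  i=7: C(7,7)·!0 = 1·1 = 1
Total = 3186.

3186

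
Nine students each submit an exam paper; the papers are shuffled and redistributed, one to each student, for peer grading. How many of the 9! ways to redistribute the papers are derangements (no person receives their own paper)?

133496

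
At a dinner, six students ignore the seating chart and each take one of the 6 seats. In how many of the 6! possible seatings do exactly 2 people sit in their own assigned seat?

135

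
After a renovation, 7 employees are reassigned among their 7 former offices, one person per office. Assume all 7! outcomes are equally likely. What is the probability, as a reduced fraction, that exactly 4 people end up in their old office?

1/72

Favorable outcomes: C(7,4)·!3 = 35·2 = 70.
Total outcomes: 7! = 5040.
Probability = 70/5040 = 1/72.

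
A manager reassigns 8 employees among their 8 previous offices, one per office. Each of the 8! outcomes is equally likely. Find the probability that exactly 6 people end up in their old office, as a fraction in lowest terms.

1/1440

Favorable outcomes: C(8,6)·!2 = 28·1 = 28.
Total outcomes: 8! = 40320.
Probability = 28/40320 = 1/1440.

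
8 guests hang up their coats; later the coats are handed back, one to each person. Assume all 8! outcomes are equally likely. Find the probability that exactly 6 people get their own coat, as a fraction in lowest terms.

1/1440

Favorable outcomes: C(8,6)·!2 = 28·1 = 28.
Total outcomes: 8! = 40320.
Probability = 28/40320 = 1/1440.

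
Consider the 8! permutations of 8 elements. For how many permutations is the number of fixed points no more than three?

Sum C(8,i)·!(8-i) for i = 0..3:
  i=0: C(8,0)·!8 = 1·14833 = 14833
  i=1: C(8,1)·!7 = 8·1854 = 14832
  i=2: C(8,2)·!6 = 28·265 = 7420
  i=3: C(8,3)·!5 = 56·44 = 2464
Total = 39549.

39549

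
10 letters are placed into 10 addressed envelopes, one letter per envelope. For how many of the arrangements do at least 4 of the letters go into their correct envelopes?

68914

# with exactly i fixed is C(10,i)·!(10-i); sum over i=4..10:
  i=4: C(10,4)·!6 = 210·265 = 55650
  i=5: C(10,5)·!5 = 252·44 = 11088
  i=6: C(10,6)·!4 = 210·9 = 1890
  i=7: C(10,7)·!3 = 120·2 = 240
  i=8: C(10,8)·!2 = 45·1 = 45
  i=9: C(10,9)·!1 = 10·0 = 0
  i=10: C(10,10)·!0 = 1·1 = 1
Total = 68914.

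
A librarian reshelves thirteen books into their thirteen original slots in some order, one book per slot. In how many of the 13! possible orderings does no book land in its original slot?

The number of derangements of 13 is !13 = Σ_{k=0}^{13} (-1)^k·13!/k!
= 13! - 13!/1! + 13!/2! - 13!/3! + 13!/4! - 13!/5! + 13!/6! - 13!/7! + 13!/8! - 13!/9! + 13!/10! - 13!/11! + 13!/12! - 13!/13!
= 6227020800 - 6227020800 + 3113510400 - 1037836800 + 259459200 - 51891840 + 8648640 - 1235520 + 154440 - 17160 + 1716 - 156 + 13 - 1
= 2290792932

2290792932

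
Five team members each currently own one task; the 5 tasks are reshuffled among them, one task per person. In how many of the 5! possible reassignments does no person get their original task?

Recurrence: !5 = 5·!4 + (-1)^5.
!5 = 5·9 - 1 = 44

44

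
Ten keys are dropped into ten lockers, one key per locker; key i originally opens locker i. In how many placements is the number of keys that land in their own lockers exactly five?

11088

Choose which 5 of the 10 are fixed: C(10,5) = 252.
The remaining 5 must be deranged: !5 = 44.
Total: 252 × 44 = 11088.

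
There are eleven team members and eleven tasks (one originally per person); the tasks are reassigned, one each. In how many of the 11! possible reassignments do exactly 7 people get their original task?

2970

Pick the 7 fixed positions: C(11,7) = 330 ways.
The remaining 4 must be deranged: !4 = 9.
Total: 330 × 9 = 2970.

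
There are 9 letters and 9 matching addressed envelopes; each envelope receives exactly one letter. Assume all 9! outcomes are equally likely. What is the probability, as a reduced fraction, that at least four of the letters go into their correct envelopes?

6883/362880

Favorable outcomes: Σ_{i≥4} C(9,i)·!(9-i) = 126·44 + 126·9 + 84·2 + 36·1 + 9·0 + 1·1 = 6883.
Total outcomes: 9! = 362880.
Probability = 6883/362880 = 6883/362880.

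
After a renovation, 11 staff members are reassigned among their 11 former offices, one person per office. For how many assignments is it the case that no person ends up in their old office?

The number of derangements of 11 is !11 = Σ_{k=0}^{11} (-1)^k·11!/k!
= 11! - 11!/1! + 11!/2! - 11!/3! + 11!/4! - 11!/5! + 11!/6! - 11!/7! + 11!/8! - 11!/9! + 11!/10! - 11!/11!
= 39916800 - 39916800 + 19958400 - 6652800 + 1663200 - 332640 + 55440 - 7920 + 990 - 110 + 11 - 1
= 14684570

14684570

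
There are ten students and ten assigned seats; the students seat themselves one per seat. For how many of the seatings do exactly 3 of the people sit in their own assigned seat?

Choose which 3 of the 10 are fixed: C(10,3) = 120.
The other 7 form a derangement: !7 = 1854.
Total: 120 × 1854 = 222480.

222480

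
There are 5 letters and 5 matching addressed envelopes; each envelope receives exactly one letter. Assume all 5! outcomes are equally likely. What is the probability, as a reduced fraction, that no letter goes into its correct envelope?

Favorable outcomes: !5 = 44.
Total outcomes: 5! = 120.
Probability = 44/120 = 11/30.

11/30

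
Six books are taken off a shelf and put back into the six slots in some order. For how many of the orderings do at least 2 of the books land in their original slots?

# with exactly i fixed is C(6,i)·!(6-i); sum over i=2..6:
  i=2: C(6,2)·!4 = 15·9 = 135
  i=3: C(6,3)·!3 = 20·2 = 40
  i=4: C(6,4)·!2 = 15·1 = 15
  i=5: C(6,5)·!1 = 6·0 = 0
  i=6: C(6,6)·!0 = 1·1 = 1
Total = 191.

191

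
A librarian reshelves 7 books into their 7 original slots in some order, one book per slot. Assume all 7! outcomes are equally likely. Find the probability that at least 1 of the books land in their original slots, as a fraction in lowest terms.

177/280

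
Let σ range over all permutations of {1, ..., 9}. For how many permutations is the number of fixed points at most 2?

333737

Sum C(9,i)·!(9-i) for i = 0..2:
  i=0: C(9,0)·!9 = 1·133496 = 133496
  i=1: C(9,1)·!8 = 9·14833 = 133497
  i=2: C(9,2)·!7 = 36·1854 = 66744
Total = 333737.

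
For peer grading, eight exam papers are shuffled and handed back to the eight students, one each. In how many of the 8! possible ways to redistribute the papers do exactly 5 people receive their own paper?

112

Pick the 5 fixed positions: C(8,5) = 56 ways.
The other 3 form a derangement: !3 = 2.
Total: 56 × 2 = 112.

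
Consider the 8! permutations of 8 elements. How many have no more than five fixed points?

40291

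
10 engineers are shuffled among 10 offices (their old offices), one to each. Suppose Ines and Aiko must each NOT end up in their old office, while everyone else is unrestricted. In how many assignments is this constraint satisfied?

2943360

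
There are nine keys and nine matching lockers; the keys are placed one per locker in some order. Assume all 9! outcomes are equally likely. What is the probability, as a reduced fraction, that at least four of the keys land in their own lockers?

6883/362880

Favorable outcomes: Σ_{i≥4} C(9,i)·!(9-i) = 126·44 + 126·9 + 84·2 + 36·1 + 9·0 + 1·1 = 6883.
Total outcomes: 9! = 362880.
Probability = 6883/362880 = 6883/362880.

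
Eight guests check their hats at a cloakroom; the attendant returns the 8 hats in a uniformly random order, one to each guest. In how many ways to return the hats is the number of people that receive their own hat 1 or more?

25487

# with exactly i fixed is C(8,i)·!(8-i); sum over i=1..8:
  i=1: C(8,1)·!7 = 8·1854 = 14832
  i=2: C(8,2)·!6 = 28·265 = 7420
  i=3: C(8,3)·!5 = 56·44 = 2464
  i=4: C(8,4)·!4 = 70·9 = 630
  i=5: C(8,5)·!3 = 56·2 = 112
  i=6: C(8,6)·!2 = 28·1 = 28
  i=7: C(8,7)·!1 = 8·0 = 0
  i=8: C(8,8)·!0 = 1·1 = 1
Total = 25487.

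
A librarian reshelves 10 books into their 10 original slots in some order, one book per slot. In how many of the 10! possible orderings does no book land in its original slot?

The number of derangements of 10 is !10 = Σ_{k=0}^{10} (-1)^k·10!/k!
= 10! - 10!/1! + 10!/2! - 10!/3! + 10!/4! - 10!/5! + 10!/6! - 10!/7! + 10!/8! - 10!/9! + 10!/10!
= 3628800 - 3628800 + 1814400 - 604800 + 151200 - 30240 + 5040 - 720 + 90 - 10 + 1
= 1334961

1334961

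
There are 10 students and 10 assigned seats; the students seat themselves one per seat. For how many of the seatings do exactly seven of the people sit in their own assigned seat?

240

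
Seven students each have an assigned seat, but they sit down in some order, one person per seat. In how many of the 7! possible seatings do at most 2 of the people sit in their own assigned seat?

4633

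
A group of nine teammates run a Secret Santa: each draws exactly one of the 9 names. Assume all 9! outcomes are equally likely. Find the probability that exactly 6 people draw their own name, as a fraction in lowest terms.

1/2160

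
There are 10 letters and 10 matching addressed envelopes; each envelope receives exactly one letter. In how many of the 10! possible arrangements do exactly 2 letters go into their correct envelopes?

Choose which 2 of the 10 are fixed: C(10,2) = 45.
The other 8 form a derangement: !8 = 14833.
Total: 45 × 14833 = 667485.

667485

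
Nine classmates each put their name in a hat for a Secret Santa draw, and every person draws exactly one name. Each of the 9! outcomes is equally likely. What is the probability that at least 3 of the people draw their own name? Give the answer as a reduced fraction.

29143/362880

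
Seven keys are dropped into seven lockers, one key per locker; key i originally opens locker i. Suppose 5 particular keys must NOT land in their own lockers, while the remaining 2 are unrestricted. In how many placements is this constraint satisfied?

2428

Let A_j be the event that the j-th constrained one is fixed. By inclusion-exclusion over the 5 events:
Σ_{j=0}^{5} (-1)^j C(5,j)(7-j)!
= C(5,0)·7! - C(5,1)·6! + C(5,2)·5! - C(5,3)·4! + C(5,4)·3! - C(5,5)·2!
= 5040 - 3600 + 1200 - 240 + 30 - 2
= 2428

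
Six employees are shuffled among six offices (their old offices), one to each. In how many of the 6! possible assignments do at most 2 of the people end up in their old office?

Sum C(6,i)·!(6-i) for i = 0..2:
  i=0: C(6,0)·!6 = 1·265 = 265
  i=1: C(6,1)·!5 = 6·44 = 264
  i=2: C(6,2)·!4 = 15·9 = 135
Total = 664.

664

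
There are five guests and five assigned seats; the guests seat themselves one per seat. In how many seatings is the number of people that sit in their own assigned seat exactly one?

Choose which one of the 5 is fixed: C(5,1) = 5.
The other 4 form a derangement: !4 = 9.
Total: 5 × 9 = 45.

45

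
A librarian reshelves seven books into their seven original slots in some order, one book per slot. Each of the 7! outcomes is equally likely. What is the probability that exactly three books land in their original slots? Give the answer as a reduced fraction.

1/16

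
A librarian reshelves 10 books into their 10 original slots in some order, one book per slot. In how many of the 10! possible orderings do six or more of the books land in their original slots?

2176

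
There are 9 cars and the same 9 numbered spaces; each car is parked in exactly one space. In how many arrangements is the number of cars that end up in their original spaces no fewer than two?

95887

Sum C(9,i)·!(9-i) for i = 2..9:
  i=2: C(9,2)·!7 = 36·1854 = 66744
  i=3: C(9,3)·!6 = 84·265 = 22260
  i=4: C(9,4)·!5 = 126·44 = 5544
  i=5: C(9,5)·!4 = 126·9 = 1134
  i=6: C(9,6)·!3 = 84·2 = 168
  i=7: C(9,7)·!2 = 36·1 = 36
  i=8: C(9,8)·!1 = 9·0 = 0
  i=9: C(9,9)·!0 = 1·1 = 1
Total = 95887.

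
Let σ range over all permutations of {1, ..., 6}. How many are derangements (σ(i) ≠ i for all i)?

265

Recurrence: !6 = 5·(!5 + !4).
!6 = 5·(44 + 9) = 5·53 = 265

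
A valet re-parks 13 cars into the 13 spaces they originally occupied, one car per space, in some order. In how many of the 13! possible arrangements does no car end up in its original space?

2290792932

The subfactorial !13 = [13!/e] (nearest integer).
13! = 6227020800, and 6227020800/e ≈ 2290792932.07, so !13 = 2290792932.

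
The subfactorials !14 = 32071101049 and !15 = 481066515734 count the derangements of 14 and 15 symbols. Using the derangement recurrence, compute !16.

7697064251745

!16 = (16-1)·(!15 + !14) = 15·(481066515734 + 32071101049) = 15·513137616783 = 7697064251745.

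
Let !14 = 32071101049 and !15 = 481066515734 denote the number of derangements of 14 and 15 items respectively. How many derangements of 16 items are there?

!16 = (16-1)·(!15 + !14) = 15·(481066515734 + 32071101049) = 15·513137616783 = 7697064251745.

7697064251745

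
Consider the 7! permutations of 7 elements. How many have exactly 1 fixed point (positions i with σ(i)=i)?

1855

Pick the single fixed position: C(7,1) = 7 ways.
The other 6 form a derangement: !6 = 265.
Total: 7 × 265 = 1855.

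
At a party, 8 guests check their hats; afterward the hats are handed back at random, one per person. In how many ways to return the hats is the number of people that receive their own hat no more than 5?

40291

# with exactly i fixed is C(8,i)·!(8-i); sum over i=0..5:
  i=0: C(8,0)·!8 = 1·14833 = 14833
  i=1: C(8,1)·!7 = 8·1854 = 14832
  i=2: C(8,2)·!6 = 28·265 = 7420
  i=3: C(8,3)·!5 = 56·44 = 2464
  i=4: C(8,4)·!4 = 70·9 = 630
  i=5: C(8,5)·!3 = 56·2 = 112
Total = 40291.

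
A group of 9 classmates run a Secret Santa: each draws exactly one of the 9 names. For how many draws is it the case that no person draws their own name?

133496

The number of derangements of 9 is !9 = Σ_{k=0}^{9} (-1)^k·9!/k!
= 9! - 9!/1! + 9!/2! - 9!/3! + 9!/4! - 9!/5! + 9!/6! - 9!/7! + 9!/8! - 9!/9!
= 362880 - 362880 + 181440 - 60480 + 15120 - 3024 + 504 - 72 + 9 - 1
= 133496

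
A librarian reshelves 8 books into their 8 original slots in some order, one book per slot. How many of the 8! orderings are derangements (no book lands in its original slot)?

14833

!8 = 8! · Σ_{k=0}^{8} (-1)^k/k!
= 8! - 8!/1! + 8!/2! - 8!/3! + 8!/4! - 8!/5! + 8!/6! - 8!/7! + 8!/8!
= 40320 - 40320 + 20160 - 6720 + 1680 - 336 + 56 - 8 + 1
= 14833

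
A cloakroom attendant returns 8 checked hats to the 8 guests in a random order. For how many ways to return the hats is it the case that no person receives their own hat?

14833

Use !n = n·!(n-1) + (-1)^n.
!8 = 8·1854 + 1 = 14833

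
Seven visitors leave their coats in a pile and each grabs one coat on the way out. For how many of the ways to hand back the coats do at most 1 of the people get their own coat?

Sum C(7,i)·!(7-i) for i = 0..1:
  i=0: C(7,0)·!7 = 1·1854 = 1854
  i=1: C(7,1)·!6 = 7·265 = 1855
Total = 3709.

3709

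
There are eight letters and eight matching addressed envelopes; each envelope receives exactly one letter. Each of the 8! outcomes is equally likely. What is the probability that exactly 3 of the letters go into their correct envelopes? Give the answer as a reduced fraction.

11/180

Favorable outcomes: C(8,3)·!5 = 56·44 = 2464.
Total outcomes: 8! = 40320.
Probability = 2464/40320 = 11/180.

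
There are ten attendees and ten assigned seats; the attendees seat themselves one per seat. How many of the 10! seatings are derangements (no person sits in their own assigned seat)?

1334961

!10 is the nearest integer to 10!/e.
10! = 3628800, and 3628800/e ≈ 1334960.92, so !10 = 1334961.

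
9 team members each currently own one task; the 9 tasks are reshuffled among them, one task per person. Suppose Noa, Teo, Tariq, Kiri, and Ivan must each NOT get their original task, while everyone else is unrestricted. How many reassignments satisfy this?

205056

Let A_j be the event that the j-th constrained one is fixed. By inclusion-exclusion over the 5 events:
Σ_{j=0}^{5} (-1)^j C(5,j)(9-j)!
= C(5,0)·9! - C(5,1)·8! + C(5,2)·7! - C(5,3)·6! + C(5,4)·5! - C(5,5)·4!
= 362880 - 201600 + 50400 - 7200 + 600 - 24
= 205056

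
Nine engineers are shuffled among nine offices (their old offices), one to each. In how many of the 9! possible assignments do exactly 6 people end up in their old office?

168

Choose which 6 of the 9 are fixed: C(9,6) = 84.
The other 3 form a derangement: !3 = 2.
Total: 84 × 2 = 168.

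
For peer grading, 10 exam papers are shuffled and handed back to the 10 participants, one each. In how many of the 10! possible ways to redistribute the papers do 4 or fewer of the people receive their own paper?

# with exactly i fixed is C(10,i)·!(10-i); sum over i=0..4:
  i=0: C(10,0)·!10 = 1·1334961 = 1334961
  i=1: C(10,1)·!9 = 10·133496 = 1334960
  i=2: C(10,2)·!8 = 45·14833 = 667485
  i=3: C(10,3)·!7 = 120·1854 = 222480
  i=4: C(10,4)·!6 = 210·265 = 55650
Total = 3615536.

3615536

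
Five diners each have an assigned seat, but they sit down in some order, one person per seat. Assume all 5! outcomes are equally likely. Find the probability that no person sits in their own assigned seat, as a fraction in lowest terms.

11/30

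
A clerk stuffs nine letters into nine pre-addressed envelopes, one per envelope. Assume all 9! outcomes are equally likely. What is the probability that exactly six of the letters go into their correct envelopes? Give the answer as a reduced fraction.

1/2160

Favorable outcomes: C(9,6)·!3 = 84·2 = 168.
Total outcomes: 9! = 362880.
Probability = 168/362880 = 1/2160.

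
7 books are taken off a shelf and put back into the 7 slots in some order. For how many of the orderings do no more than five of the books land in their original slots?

5039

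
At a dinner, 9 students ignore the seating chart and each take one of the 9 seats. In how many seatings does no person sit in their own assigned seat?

133496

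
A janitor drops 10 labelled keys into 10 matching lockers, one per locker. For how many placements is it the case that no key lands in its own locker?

1334961

By inclusion-exclusion, !10 = Σ (-1)^k · 10!/k! for k=0..10
= 10! - 10!/1! + 10!/2! - 10!/3! + 10!/4! - 10!/5! + 10!/6! - 10!/7! + 10!/8! - 10!/9! + 10!/10!
= 3628800 - 3628800 + 1814400 - 604800 + 151200 - 30240 + 5040 - 720 + 90 - 10 + 1
= 1334961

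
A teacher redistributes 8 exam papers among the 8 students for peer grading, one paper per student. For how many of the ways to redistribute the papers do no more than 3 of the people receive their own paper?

# with exactly i fixed is C(8,i)·!(8-i); sum over i=0..3:
  i=0: C(8,0)·!8 = 1·14833 = 14833
  i=1: C(8,1)·!7 = 8·1854 = 14832
  i=2: C(8,2)·!6 = 28·265 = 7420
  i=3: C(8,3)·!5 = 56·44 = 2464
Total = 39549.

39549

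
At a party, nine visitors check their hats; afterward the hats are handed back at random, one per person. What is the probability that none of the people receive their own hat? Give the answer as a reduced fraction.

16687/45360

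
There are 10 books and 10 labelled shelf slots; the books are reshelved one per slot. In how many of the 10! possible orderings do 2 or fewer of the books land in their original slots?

Sum C(10,i)·!(10-i) for i = 0..2:
  i=0: C(10,0)·!10 = 1·1334961 = 1334961
  i=1: C(10,1)·!9 = 10·133496 = 1334960
  i=2: C(10,2)·!8 = 45·14833 = 667485
Total = 3337406.

3337406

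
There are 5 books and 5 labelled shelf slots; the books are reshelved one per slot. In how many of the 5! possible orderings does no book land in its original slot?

!5 = 5! · Σ_{k=0}^{5} (-1)^k/k!
= 5! - 5!/1! + 5!/2! - 5!/3! + 5!/4! - 5!/5!
= 120 - 120 + 60 - 20 + 5 - 1
= 44

44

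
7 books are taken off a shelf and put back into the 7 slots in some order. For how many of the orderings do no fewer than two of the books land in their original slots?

1331

Sum C(7,i)·!(7-i) for i = 2..7:
  i=2: C(7,2)·!5 = 21·44 = 924
  i=3: C(7,3)·!4 = 35·9 = 315
  i=4: C(7,4)·!3 = 35·2 = 70
  i=5: C(7,5)·!2 = 21·1 = 21
  i=6: C(7,6)·!1 = 7·0 = 0
  i=7: C(7,7)·!0 = 1·1 = 1
Total = 1331.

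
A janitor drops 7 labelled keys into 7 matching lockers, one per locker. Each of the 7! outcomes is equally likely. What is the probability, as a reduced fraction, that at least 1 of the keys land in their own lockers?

Favorable outcomes: Σ_{i≥1} C(7,i)·!(7-i) = 7·265 + 21·44 + 35·9 + 35·2 + 21·1 + 7·0 + 1·1 = 3186.
Total outcomes: 7! = 5040.
Probability = 3186/5040 = 177/280.

177/280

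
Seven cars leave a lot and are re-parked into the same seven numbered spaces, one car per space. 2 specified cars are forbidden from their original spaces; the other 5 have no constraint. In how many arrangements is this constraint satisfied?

Inclusion-exclusion on the 2 forbidden self-matches:
Σ_{j=0}^{2} (-1)^j C(2,j)(7-j)!
= C(2,0)·7! - C(2,1)·6! + C(2,2)·5!
= 5040 - 1440 + 120
= 3720

3720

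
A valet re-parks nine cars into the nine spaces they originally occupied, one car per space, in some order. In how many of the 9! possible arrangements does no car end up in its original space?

By inclusion-exclusion, !9 = Σ (-1)^k · 9!/k! for k=0..9
= 9! - 9!/1! + 9!/2! - 9!/3! + 9!/4! - 9!/5! + 9!/6! - 9!/7! + 9!/8! - 9!/9!
= 362880 - 362880 + 181440 - 60480 + 15120 - 3024 + 504 - 72 + 9 - 1
= 133496

133496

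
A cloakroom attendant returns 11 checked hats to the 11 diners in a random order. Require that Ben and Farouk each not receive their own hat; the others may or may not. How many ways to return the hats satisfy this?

Let A_j be the event that the j-th constrained one is fixed. By inclusion-exclusion over the 2 events:
Σ_{j=0}^{2} (-1)^j C(2,j)(11-j)!
= C(2,0)·11! - C(2,1)·10! + C(2,2)·9!
= 39916800 - 7257600 + 362880
= 33022080

33022080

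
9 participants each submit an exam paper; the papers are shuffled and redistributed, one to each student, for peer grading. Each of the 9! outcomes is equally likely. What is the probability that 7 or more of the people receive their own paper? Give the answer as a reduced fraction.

37/362880

Favorable outcomes: Σ_{i≥7} C(9,i)·!(9-i) = 36·1 + 9·0 + 1·1 = 37.
Total outcomes: 9! = 362880.
Probability = 37/362880 = 37/362880.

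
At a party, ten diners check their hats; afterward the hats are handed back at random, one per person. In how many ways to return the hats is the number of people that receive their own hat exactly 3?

222480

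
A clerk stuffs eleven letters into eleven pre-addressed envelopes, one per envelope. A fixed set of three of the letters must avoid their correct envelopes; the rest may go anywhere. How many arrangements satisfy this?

30078720

Let A_j be the event that the j-th constrained one is fixed. By inclusion-exclusion over the 3 events:
Σ_{j=0}^{3} (-1)^j C(3,j)(11-j)!
= C(3,0)·11! - C(3,1)·10! + C(3,2)·9! - C(3,3)·8!
= 39916800 - 10886400 + 1088640 - 40320
= 30078720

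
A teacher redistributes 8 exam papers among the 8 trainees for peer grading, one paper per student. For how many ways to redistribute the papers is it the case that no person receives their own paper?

!8 = 8! · Σ_{k=0}^{8} (-1)^k/k!
= 8! - 8!/1! + 8!/2! - 8!/3! + 8!/4! - 8!/5! + 8!/6! - 8!/7! + 8!/8!
= 40320 - 40320 + 20160 - 6720 + 1680 - 336 + 56 - 8 + 1
= 14833

14833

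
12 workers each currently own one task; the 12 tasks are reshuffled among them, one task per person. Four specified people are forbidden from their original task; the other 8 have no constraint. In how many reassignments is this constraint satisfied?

339696000

Let A_j be the event that the j-th constrained one is fixed. By inclusion-exclusion over the 4 events:
Σ_{j=0}^{4} (-1)^j C(4,j)(12-j)!
= C(4,0)·12! - C(4,1)·11! + C(4,2)·10! - C(4,3)·9! + C(4,4)·8!
= 479001600 - 159667200 + 21772800 - 1451520 + 40320
= 339696000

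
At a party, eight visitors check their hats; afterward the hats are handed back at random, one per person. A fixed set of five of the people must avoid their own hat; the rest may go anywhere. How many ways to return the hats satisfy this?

21234

Inclusion-exclusion on the 5 forbidden self-matches:
Σ_{j=0}^{5} (-1)^j C(5,j)(8-j)!
= C(5,0)·8! - C(5,1)·7! + C(5,2)·6! - C(5,3)·5! + C(5,4)·4! - C(5,5)·3!
= 40320 - 25200 + 7200 - 1200 + 120 - 6
= 21234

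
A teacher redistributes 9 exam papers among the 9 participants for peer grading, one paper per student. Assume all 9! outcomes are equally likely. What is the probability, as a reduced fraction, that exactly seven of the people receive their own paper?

Favorable outcomes: C(9,7)·!2 = 36·1 = 36.
Total outcomes: 9! = 362880.
Probability = 36/362880 = 1/10080.

1/10080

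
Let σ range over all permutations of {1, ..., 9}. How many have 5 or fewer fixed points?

362675

# with exactly i fixed is C(9,i)·!(9-i); sum over i=0..5:
  i=0: C(9,0)·!9 = 1·133496 = 133496
  i=1: C(9,1)·!8 = 9·14833 = 133497
  i=2: C(9,2)·!7 = 36·1854 = 66744
  i=3: C(9,3)·!6 = 84·265 = 22260
  i=4: C(9,4)·!5 = 126·44 = 5544
  i=5: C(9,5)·!4 = 126·9 = 1134
Total = 362675.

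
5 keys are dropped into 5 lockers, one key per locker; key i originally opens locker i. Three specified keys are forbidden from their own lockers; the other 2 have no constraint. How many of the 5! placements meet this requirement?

Let A_j be the event that the j-th constrained one is fixed. By inclusion-exclusion over the 3 events:
Σ_{j=0}^{3} (-1)^j C(3,j)(5-j)!
= C(3,0)·5! - C(3,1)·4! + C(3,2)·3! - C(3,3)·2!
= 120 - 72 + 18 - 2
= 64

64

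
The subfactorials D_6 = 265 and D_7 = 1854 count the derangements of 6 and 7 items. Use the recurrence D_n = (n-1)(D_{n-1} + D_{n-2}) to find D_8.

D_8 = (8-1)·(D_7 + D_6) = 7·(1854 + 265) = 7·2119 = 14833.

14833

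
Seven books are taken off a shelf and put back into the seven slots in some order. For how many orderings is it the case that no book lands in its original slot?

1854

The subfactorial !7 = [7!/e] (nearest integer).
7! = 5040, and 5040/e ≈ 1854.11, so !7 = 1854.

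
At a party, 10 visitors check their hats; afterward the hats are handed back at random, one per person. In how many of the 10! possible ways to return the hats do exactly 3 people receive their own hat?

Pick the 3 fixed positions: C(10,3) = 120 ways.
The other 7 form a derangement: !7 = 1854.
Total: 120 × 1854 = 222480.

222480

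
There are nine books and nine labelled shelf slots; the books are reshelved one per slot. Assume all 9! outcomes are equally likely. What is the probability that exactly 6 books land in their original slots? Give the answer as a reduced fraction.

1/2160

Favorable outcomes: C(9,6)·!3 = 84·2 = 168.
Total outcomes: 9! = 362880.
Probability = 168/362880 = 1/2160.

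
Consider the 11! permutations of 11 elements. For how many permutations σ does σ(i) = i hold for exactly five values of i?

122430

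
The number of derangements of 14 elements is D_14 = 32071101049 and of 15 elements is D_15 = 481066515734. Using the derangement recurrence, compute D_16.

7697064251745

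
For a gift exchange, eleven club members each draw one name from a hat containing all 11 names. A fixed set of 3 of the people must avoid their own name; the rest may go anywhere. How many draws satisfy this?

30078720

Inclusion-exclusion on the 3 forbidden self-matches:
Σ_{j=0}^{3} (-1)^j C(3,j)(11-j)!
= C(3,0)·11! - C(3,1)·10! + C(3,2)·9! - C(3,3)·8!
= 39916800 - 10886400 + 1088640 - 40320
= 30078720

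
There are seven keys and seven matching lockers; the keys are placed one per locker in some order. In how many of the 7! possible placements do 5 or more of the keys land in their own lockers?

Sum C(7,i)·!(7-i) for i = 5..7:
  i=5: C(7,5)·!2 = 21·1 = 21
  i=6: C(7,6)·!1 = 7·0 = 0
  i=7: C(7,7)·!0 = 1·1 = 1
Total = 22.

22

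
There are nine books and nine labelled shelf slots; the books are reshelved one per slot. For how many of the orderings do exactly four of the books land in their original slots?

5544

Choose which 4 of the 9 are fixed: C(9,4) = 126.
The other 5 form a derangement: !5 = 44.
Total: 126 × 44 = 5544.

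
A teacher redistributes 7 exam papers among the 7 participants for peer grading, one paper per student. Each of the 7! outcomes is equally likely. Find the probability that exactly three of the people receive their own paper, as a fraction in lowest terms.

1/16

Favorable outcomes: C(7,3)·!4 = 35·9 = 315.
Total outcomes: 7! = 5040.
Probability = 315/5040 = 1/16.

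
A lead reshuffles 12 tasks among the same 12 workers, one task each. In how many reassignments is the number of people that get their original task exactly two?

Choose which 2 of the 12 are fixed: C(12,2) = 66.
The remaining 10 must be deranged: !10 = 1334961.
Total: 66 × 1334961 = 88107426.

88107426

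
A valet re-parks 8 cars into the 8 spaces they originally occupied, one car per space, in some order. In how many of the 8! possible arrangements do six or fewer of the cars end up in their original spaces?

Sum C(8,i)·!(8-i) for i = 0..6:
  i=0: C(8,0)·!8 = 1·14833 = 14833
  i=1: C(8,1)·!7 = 8·1854 = 14832
  i=2: C(8,2)·!6 = 28·265 = 7420
  i=3: C(8,3)·!5 = 56·44 = 2464
  i=4: C(8,4)·!4 = 70·9 = 630
  i=5: C(8,5)·!3 = 56·2 = 112
  i=6: C(8,6)·!2 = 28·1 = 28
Total = 40319.

40319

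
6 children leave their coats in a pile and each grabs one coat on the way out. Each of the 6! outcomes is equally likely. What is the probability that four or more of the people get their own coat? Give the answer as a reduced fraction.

Favorable outcomes: Σ_{i≥4} C(6,i)·!(6-i) = 15·1 + 6·0 + 1·1 = 16.
Total outcomes: 6! = 720.
Probability = 16/720 = 1/45.

1/45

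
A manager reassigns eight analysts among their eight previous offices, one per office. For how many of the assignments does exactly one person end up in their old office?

14832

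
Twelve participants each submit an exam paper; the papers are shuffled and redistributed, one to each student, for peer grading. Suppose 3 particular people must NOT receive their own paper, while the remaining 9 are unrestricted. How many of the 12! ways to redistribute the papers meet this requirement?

Let A_j be the event that the j-th constrained one is fixed. By inclusion-exclusion over the 3 events:
Σ_{j=0}^{3} (-1)^j C(3,j)(12-j)!
= C(3,0)·12! - C(3,1)·11! + C(3,2)·10! - C(3,3)·9!
= 479001600 - 119750400 + 10886400 - 362880
= 369774720

369774720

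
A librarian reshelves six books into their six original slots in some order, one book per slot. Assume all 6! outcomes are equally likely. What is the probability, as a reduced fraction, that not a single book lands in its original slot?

Favorable outcomes: !6 = 265.
Total outcomes: 6! = 720.
Probability = 265/720 = 53/144.

53/144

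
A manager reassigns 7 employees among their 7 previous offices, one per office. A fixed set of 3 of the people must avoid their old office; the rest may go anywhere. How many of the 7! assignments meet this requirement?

3216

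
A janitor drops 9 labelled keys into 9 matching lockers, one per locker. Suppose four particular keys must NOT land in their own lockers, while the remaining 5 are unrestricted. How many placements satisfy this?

Inclusion-exclusion on the 4 forbidden self-matches:
Σ_{j=0}^{4} (-1)^j C(4,j)(9-j)!
= C(4,0)·9! - C(4,1)·8! + C(4,2)·7! - C(4,3)·6! + C(4,4)·5!
= 362880 - 161280 + 30240 - 2880 + 120
= 229080

229080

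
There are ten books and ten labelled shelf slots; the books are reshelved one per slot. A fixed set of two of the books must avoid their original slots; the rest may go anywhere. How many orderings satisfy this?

2943360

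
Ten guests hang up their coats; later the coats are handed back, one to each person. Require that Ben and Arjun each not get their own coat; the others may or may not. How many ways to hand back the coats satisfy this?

2943360

Inclusion-exclusion on the 2 forbidden self-matches:
Σ_{j=0}^{2} (-1)^j C(2,j)(10-j)!
= C(2,0)·10! - C(2,1)·9! + C(2,2)·8!
= 3628800 - 725760 + 40320
= 2943360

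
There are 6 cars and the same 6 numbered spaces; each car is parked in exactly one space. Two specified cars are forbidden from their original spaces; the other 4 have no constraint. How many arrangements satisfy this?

Inclusion-exclusion on the 2 forbidden self-matches:
Σ_{j=0}^{2} (-1)^j C(2,j)(6-j)!
= C(2,0)·6! - C(2,1)·5! + C(2,2)·4!
= 720 - 240 + 24
= 504

504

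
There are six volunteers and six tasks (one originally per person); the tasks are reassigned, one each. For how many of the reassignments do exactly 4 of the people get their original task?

Pick the 4 fixed positions: C(6,4) = 15 ways.
The other 2 form a derangement: !2 = 1.
Total: 15 × 1 = 15.

15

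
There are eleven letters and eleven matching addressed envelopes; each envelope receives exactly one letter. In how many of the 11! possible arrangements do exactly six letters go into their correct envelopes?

20328

Pick the 6 fixed positions: C(11,6) = 462 ways.
The other 5 form a derangement: !5 = 44.
Total: 462 × 44 = 20328.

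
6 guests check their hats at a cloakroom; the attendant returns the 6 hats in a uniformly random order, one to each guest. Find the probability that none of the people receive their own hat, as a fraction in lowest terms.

Favorable outcomes: !6 = 265.
Total outcomes: 6! = 720.
Probability = 265/720 = 53/144.

53/144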